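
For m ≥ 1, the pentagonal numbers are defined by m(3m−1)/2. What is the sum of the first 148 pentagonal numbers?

1631848

Σ i(3i−1)/2 = (3Σi² − Σi) / 2 over i = 1..148.
Σi = 11026 and Σi² = 1091574.
(3·1091574 − 1·11026) / 2 = 3263696/2 = 1631848.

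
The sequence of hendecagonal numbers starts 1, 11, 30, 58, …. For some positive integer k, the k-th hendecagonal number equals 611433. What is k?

369

Set n(9n−7)/2 = 611433, giving 9n² − 7n − 1222866 = 0.
The discriminant is 49 + 72·611433 = 44023225, and √44023225 = 6635.
So n = (7 + 6635) / 18 = 6642/18 = 369.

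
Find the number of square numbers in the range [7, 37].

The n-th square number is n².
Smallest index with value ≥ 7: n = 3 (giving 9).
Largest index with value ≤ 37: n = 6 (giving 36).
Indices 3 through 6: 4 terms.

4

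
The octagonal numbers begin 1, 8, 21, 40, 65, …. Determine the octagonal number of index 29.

2465

29·(3·29 − 2) = 29·85 = 2465.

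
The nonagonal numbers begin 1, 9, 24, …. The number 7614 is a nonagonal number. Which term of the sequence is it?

Set n(7n−5)/2 = 7614, giving 7n² − 5n − 15228 = 0.
So n = (5 + 653) / 14 = 658/14 = 47.

47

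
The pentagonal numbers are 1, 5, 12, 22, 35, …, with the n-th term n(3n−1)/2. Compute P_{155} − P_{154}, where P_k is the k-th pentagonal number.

463

Consecutive pentagonal numbers differ by 3n − 2: here 3·155 − 2 = 463.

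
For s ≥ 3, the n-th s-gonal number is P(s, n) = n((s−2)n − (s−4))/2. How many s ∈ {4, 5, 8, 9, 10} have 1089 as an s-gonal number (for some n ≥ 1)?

s = 4: P(4, 33) = 1089. ✓
s = 5: P(5, 27) = 1080 and P(5, 28) = 1162; 1089 is not s-gonal.
s = 8: P(8, 19) = 1045 and P(8, 20) = 1160; 1089 is not s-gonal.
s = 9: P(9, 18) = 1089. ✓
s = 10: P(10, 16) = 976 and P(10, 17) = 1105; 1089 is not s-gonal.
Hits: s ∈ {4, 9} → 2.

2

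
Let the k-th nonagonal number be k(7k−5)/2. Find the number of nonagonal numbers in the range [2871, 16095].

The n-th nonagonal number is n(7n−5)/2.
Smallest index with value ≥ 2871: n = 29 (giving 2871).
Largest index with value ≤ 16095: n = 68 (giving 16014).
Indices 29 through 68: 40 terms.

40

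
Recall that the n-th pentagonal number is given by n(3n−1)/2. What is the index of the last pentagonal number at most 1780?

Solve n(3n−1)/2 ≤ 1780 for integer n.
n = 34 gives 1717 ≤ 1780, while n = 35 gives 1820 > 1780; so the answer is index 34.

34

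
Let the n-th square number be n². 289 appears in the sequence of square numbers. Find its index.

17

We need n² = 289, so n = √289 = 17.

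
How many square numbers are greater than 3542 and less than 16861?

The n-th square number is n².
Smallest index with value > 3542: n = 60 (giving 3600).
Largest index with value < 16861: n = 129 (giving 16641).
Indices 60 through 129: 70 terms.

70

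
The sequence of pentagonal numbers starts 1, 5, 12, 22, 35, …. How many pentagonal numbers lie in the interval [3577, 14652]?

51

The n-th pentagonal number is n(3n−1)/2.
Smallest index with value ≥ 3577: n = 49 (giving 3577).
Largest index with value ≤ 14652: n = 99 (giving 14652).
Indices 49 through 99: 51 terms.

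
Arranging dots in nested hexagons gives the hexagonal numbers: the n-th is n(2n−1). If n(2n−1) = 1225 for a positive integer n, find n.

Set n(2n−1) = 1225, giving 2n² − n − 1225 = 0.
The discriminant is 1 + 8·1225 = 9801, and √9801 = 99.
So n = (1 + 99) / 4 = 100/4 = 25.
Check: 25·(2·25 − 1) = 1225. ✓

25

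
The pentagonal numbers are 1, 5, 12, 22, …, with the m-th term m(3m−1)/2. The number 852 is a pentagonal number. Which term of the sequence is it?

24

Set n(3n−1)/2 = 852, giving 3n² − n − 1704 = 0.
The discriminant is 1 + 24·852 = 20449, and √20449 = 143.
So n = (1 + 143) / 6 = 144/6 = 24.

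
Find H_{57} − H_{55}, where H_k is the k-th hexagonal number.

446

57·(2·57 − 1) = 6441 and 55·(2·55 − 1) = 5995.
Difference: 6441 − 5995 = 446.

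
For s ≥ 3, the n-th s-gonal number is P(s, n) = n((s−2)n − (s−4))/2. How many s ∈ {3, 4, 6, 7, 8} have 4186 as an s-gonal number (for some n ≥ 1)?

2

s = 3: P(3, 91) = 4186. ✓
s = 4: P(4, 64) = 4096 and P(4, 65) = 4225; 4186 is not s-gonal.
s = 6: P(6, 46) = 4186. ✓
s = 7: P(7, 41) = 4141 and P(7, 42) = 4347; 4186 is not s-gonal.
s = 8: P(8, 37) = 4033 and P(8, 38) = 4256; 4186 is not s-gonal.
Hits: s ∈ {3, 6} → 2.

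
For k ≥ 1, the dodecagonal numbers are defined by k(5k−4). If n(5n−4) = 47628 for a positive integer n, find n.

98

Set n(5n−4) = 47628, giving 5n² − 4n − 47628 = 0.
So n = (4 + 976) / 10 = 980/10 = 98.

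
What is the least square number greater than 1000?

1024

Solve n² > 1000 for integer n.
The largest n with value ≤ 1000 is 31 (since 961 ≤ 1000 < 1024), so the first above is n = 32, value 1024.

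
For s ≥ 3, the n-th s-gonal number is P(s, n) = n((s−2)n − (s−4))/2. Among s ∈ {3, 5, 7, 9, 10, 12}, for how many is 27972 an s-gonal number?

1

s = 3: P(3, 236) = 27966 and P(3, 237) = 28203; 27972 is not s-gonal.
s = 5: P(5, 136) = 27676 and P(5, 137) = 28085; 27972 is not s-gonal.
s = 7: P(7, 106) = 27931 and P(7, 107) = 28462; 27972 is not s-gonal.
s = 9: P(9, 89) = 27501 and P(9, 90) = 28125; 27972 is not s-gonal.
s = 10: P(10, 84) = 27972. ✓
s = 12: P(12, 75) = 27825 and P(12, 76) = 28576; 27972 is not s-gonal.
Hits: s ∈ {10} → 1.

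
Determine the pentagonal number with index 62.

5735

62·(3·62 − 1)/2 = 62·185/2 = 5735.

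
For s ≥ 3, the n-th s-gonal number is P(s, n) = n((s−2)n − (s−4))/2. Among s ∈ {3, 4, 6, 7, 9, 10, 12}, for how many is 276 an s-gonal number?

s = 3: P(3, 23) = 276. ✓
s = 4: P(4, 16) = 256 and P(4, 17) = 289; 276 is not s-gonal.
s = 6: P(6, 12) = 276. ✓
s = 7: P(7, 10) = 235 and P(7, 11) = 286; 276 is not s-gonal.
s = 9: P(9, 9) = 261 and P(9, 10) = 325; 276 is not s-gonal.
s = 10: P(10, 8) = 232 and P(10, 9) = 297; 276 is not s-gonal.
s = 12: P(12, 7) = 217 and P(12, 8) = 288; 276 is not s-gonal.
Hits: s ∈ {3, 6} → 2.

2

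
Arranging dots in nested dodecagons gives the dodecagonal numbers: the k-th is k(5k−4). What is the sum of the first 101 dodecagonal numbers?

Σ i(5i−4) = 5Σi² − 4Σi over i = 1..101.
Σi = 5151 and Σi² = 348551.
5·348551 − 4·5151 = 1722151.

1722151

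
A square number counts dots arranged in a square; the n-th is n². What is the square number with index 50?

50² = 2500.

2500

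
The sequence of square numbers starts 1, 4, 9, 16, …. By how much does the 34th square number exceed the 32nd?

34² = 1156 and 32² = 1024.
Difference: 1156 − 1024 = 132.

132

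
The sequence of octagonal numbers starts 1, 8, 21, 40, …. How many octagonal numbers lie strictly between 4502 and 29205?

The n-th octagonal number is n(3n−2).
Smallest index with value > 4502: n = 40 (giving 4720).
Largest index with value < 29205: n = 98 (giving 28616).
Indices 40 through 98: 59 terms.

59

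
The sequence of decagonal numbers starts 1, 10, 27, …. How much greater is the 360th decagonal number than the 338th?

61358

360·(4·360 − 3) = 517320 and 338·(4·338 − 3) = 455962.
Difference: 517320 − 455962 = 61358.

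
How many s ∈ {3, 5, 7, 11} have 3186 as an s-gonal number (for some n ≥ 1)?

2

s = 3: P(3, 79) = 3160 and P(3, 80) = 3240; 3186 is not s-gonal.
s = 5: P(5, 46) = 3151 and P(5, 47) = 3290; 3186 is not s-gonal.
s = 7: P(7, 36) = 3186. ✓
s = 11: P(11, 27) = 3186. ✓
Hits: s ∈ {7, 11} → 2.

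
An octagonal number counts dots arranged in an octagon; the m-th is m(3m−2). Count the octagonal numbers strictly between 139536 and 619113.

238

The n-th octagonal number is n(3n−2).
Smallest index with value > 139536: n = 217 (giving 140833).
Largest index with value < 619113: n = 454 (giving 617440).
Indices 217 through 454: 238 terms.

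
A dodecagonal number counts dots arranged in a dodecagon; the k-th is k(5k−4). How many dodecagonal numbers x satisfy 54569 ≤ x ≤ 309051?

The n-th dodecagonal number is n(5n−4).
Smallest index with value ≥ 54569: n = 105 (giving 54705).
Largest index with value ≤ 309051: n = 249 (giving 309009).
Indices 105 through 249: 145 terms.

145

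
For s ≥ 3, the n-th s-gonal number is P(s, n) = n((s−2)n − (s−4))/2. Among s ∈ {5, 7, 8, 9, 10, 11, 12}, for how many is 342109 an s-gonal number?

s = 5: P(5, 477) = 341055 and P(5, 478) = 342487; 342109 is not s-gonal.
s = 7: P(7, 370) = 341695 and P(7, 371) = 343546; 342109 is not s-gonal.
s = 8: P(8, 338) = 342056 and P(8, 339) = 344085; 342109 is not s-gonal.
s = 9: P(9, 313) = 342109. ✓
s = 10: P(10, 292) = 340180 and P(10, 293) = 342517; 342109 is not s-gonal.
s = 11: P(11, 276) = 341826 and P(11, 277) = 344311; 342109 is not s-gonal.
s = 12: P(12, 261) = 339561 and P(12, 262) = 342172; 342109 is not s-gonal.
Hits: s ∈ {9} → 1.

1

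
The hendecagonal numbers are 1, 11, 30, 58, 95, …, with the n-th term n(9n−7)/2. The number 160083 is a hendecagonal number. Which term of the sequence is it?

Set n(9n−7)/2 = 160083, giving 9n² − 7n − 320166 = 0.
So n = (7 + 3395) / 18 = 3402/18 = 189.
Check: 189·(9·189 − 7)/2 = 160083. ✓

189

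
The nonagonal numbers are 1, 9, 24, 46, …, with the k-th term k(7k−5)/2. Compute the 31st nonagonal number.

The 31st nonagonal number is n(7n−5)/2 with n = 31.
31·(7·31 − 5)/2 = 31·212/2 = 31·106 = 3286.

3286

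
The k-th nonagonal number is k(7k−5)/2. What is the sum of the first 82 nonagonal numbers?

646570

Σ i(7i−5)/2 = (7Σi² − 5Σi) / 2 over i = 1..82.
Σi = 3403 and Σi² = 187165.
(7·187165 − 5·3403) / 2 = 1293140/2 = 646570.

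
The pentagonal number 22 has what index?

Set n(3n−1)/2 = 22, giving 3n² − n − 44 = 0.
The discriminant is 1 + 24·22 = 529, and √529 = 23.
So n = (1 + 23) / 6 = 24/6 = 4.

4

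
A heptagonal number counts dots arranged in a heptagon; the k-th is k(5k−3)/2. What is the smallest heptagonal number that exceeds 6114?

Solve n(5n−3)/2 > 6114 for integer n.
The largest n with value ≤ 6114 is 49 (since 5929 ≤ 6114 < 6175), so the first above is n = 50, value 6175.

6175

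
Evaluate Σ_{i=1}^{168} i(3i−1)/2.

Σ i(3i−1)/2 = (3Σi² − Σi) / 2 over i = 1..168.
Σi = 14196 and Σi² = 1594684.
(3·1594684 − 1·14196) / 2 = 4769856/2 = 2384928.

2384928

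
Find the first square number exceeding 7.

9

Solve n² > 7 for integer n.
The largest n with value ≤ 7 is 2 (since 4 ≤ 7 < 9), so the first above is n = 3, value 9.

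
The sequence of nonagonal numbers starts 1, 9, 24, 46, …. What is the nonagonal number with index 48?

The 48th nonagonal number is n(7n−5)/2 with n = 48.
48·(7·48 − 5)/2 = 48·331/2 = 7944.

7944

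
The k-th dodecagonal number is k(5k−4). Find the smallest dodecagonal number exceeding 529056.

530076

Solve n(5n−4) > 529056 for integer n.
The largest n with value ≤ 529056 is 325 (since 526825 ≤ 529056 < 530076), so the first above is n = 326, value 530076.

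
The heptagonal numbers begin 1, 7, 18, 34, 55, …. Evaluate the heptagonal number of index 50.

6175

50·(5·50 − 3)/2 = 50·247/2 = 6175.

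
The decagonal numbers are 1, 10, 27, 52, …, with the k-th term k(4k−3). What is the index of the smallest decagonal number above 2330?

Solve n(4n−3) > 2330 for integer n.
The largest n with value ≤ 2330 is 24 (since 2232 ≤ 2330 < 2425), so the first above is n = 25, value 2425.

25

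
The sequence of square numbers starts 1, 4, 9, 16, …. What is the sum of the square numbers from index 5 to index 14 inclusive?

Σ_{i=5}^{14} i² = 1015 − 30 = 985.

985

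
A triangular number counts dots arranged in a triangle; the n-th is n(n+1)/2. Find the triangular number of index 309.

47895

309·310/2 = 95790/2 = 47895.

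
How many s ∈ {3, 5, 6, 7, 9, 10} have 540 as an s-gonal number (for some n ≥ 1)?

2

s = 3: P(3, 32) = 528 and P(3, 33) = 561; 540 is not s-gonal.
s = 5: P(5, 19) = 532 and P(5, 20) = 590; 540 is not s-gonal.
s = 6: P(6, 16) = 496 and P(6, 17) = 561; 540 is not s-gonal.
s = 7: P(7, 15) = 540. ✓
s = 9: P(9, 12) = 474 and P(9, 13) = 559; 540 is not s-gonal.
s = 10: P(10, 12) = 540. ✓
Hits: s ∈ {7, 10} → 2.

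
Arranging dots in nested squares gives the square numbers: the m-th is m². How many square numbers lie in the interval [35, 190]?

8

The n-th square number is n².
Smallest index with value ≥ 35: n = 6 (giving 36).
Largest index with value ≤ 190: n = 13 (giving 169).
Indices 6 through 13: 8 terms.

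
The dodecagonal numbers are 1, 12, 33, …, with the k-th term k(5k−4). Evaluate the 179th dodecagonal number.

159489

179·(5·179 − 4) = 179·891 = 159489.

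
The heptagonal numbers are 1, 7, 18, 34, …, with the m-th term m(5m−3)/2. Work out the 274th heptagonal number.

187279

The 274th heptagonal number is n(5n−3)/2 with n = 274.
274·(5·274 − 3)/2 = 274·1367/2 = 187279.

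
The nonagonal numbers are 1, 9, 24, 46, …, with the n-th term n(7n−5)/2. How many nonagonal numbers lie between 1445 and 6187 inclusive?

22

The n-th nonagonal number is n(7n−5)/2.
Smallest index with value ≥ 1445: n = 21 (giving 1491).
Largest index with value ≤ 6187: n = 42 (giving 6069).
Indices 21 through 42: 22 terms.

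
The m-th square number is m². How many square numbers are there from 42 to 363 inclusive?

13

The n-th square number is n².
Smallest index with value ≥ 42: n = 7 (giving 49).
Largest index with value ≤ 363: n = 19 (giving 361).
Indices 7 through 19: 13 terms.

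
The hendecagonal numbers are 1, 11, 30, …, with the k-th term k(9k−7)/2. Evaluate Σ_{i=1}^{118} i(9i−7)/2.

2471392

Σ i(9i−7)/2 = (9Σi² − 7Σi) / 2 over i = 1..118.
Σi = 7021 and Σi² = 554659.
(9·554659 − 7·7021) / 2 = 4942784/2 = 2471392.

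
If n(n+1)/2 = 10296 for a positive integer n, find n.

143

Set n(n+1)/2 = 10296, giving n² + n − 20592 = 0.
The discriminant is 1 + 8·10296 = 82369, and √82369 = 287.
So n = (-1 + 287) / 2 = 286/2 = 143.
Check: 143·144/2 = 10296. ✓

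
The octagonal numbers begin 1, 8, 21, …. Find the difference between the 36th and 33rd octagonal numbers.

615

36·(3·36 − 2) = 3816 and 33·(3·33 − 2) = 3201.
Difference: 3816 − 3201 = 615.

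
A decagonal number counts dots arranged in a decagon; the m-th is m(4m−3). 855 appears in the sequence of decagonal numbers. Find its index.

Set n(4n−3) = 855, giving 4n² − 3n − 855 = 0.
The discriminant is 9 + 16·855 = 13689, and √13689 = 117.
So n = (3 + 117) / 8 = 120/8 = 15.

15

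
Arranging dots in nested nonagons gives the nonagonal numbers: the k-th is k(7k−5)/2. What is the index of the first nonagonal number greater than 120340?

Solve n(7n−5)/2 > 120340 for integer n.
The largest n with value ≤ 120340 is 185 (since 119325 ≤ 120340 < 120621), so the first above is n = 186, value 120621.

186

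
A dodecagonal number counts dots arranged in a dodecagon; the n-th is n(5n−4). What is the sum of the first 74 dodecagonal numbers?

678025

Σ i(5i−4) = 5Σi² − 4Σi over i = 1..74.
Σi = 2775 and Σi² = 137825.
5·137825 − 4·2775 = 678025.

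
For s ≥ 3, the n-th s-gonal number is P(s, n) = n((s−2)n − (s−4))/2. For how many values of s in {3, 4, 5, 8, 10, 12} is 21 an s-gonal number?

2

s = 3: P(3, 6) = 21. ✓
s = 4: P(4, 4) = 16 and P(4, 5) = 25; 21 is not s-gonal.
s = 5: P(5, 3) = 12 and P(5, 4) = 22; 21 is not s-gonal.
s = 8: P(8, 3) = 21. ✓
s = 10: P(10, 2) = 10 and P(10, 3) = 27; 21 is not s-gonal.
s = 12: P(12, 2) = 12 and P(12, 3) = 33; 21 is not s-gonal.
Hits: s ∈ {3, 8} → 2.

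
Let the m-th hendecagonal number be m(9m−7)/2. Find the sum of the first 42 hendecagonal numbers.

Σ i(9i−7)/2 = (9Σi² − 7Σi) / 2 over i = 1..42.
Σi = 903 and Σi² = 25585.
(9·25585 − 7·903) / 2 = 223944/2 = 111972.

111972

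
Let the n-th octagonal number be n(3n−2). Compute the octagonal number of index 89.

The 89th octagonal number is n(3n−2) with n = 89.
89·(3·89 − 2) = 89·265 = 23585.

23585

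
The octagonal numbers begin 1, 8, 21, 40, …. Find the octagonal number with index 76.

The 76th octagonal number is n(3n−2) with n = 76.
76·(3·76 − 2) = 76·226 = 17176.

17176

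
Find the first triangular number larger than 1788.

1830

Solve n(n+1)/2 > 1788 for integer n.
The largest n with value ≤ 1788 is 59 (since 1770 ≤ 1788 < 1830), so the first above is n = 60, value 1830.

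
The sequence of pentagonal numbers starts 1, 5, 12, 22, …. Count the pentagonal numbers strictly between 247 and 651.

7

The n-th pentagonal number is n(3n−1)/2.
Smallest index with value > 247: n = 14 (giving 287).
Largest index with value < 651: n = 20 (giving 590).
Indices 14 through 20: 7 terms.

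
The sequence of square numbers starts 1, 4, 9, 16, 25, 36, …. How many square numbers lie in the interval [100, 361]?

10

The n-th square number is n².
Smallest index with value ≥ 100: n = 10 (giving 100).
Largest index with value ≤ 361: n = 19 (giving 361).
Indices 10 through 19: 10 terms.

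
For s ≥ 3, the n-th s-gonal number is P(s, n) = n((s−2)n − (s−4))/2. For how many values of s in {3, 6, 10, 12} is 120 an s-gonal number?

2

s = 3: P(3, 15) = 120. ✓
s = 6: P(6, 8) = 120. ✓
s = 10: P(10, 5) = 85 and P(10, 6) = 126; 120 is not s-gonal.
s = 12: P(12, 5) = 105 and P(12, 6) = 156; 120 is not s-gonal.
Hits: s ∈ {3, 6} → 2.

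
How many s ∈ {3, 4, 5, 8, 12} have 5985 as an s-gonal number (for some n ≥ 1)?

2

s = 3: P(3, 108) = 5886 and P(3, 109) = 5995; 5985 is not s-gonal.
s = 4: P(4, 77) = 5929 and P(4, 78) = 6084; 5985 is not s-gonal.
s = 5: P(5, 63) = 5922 and P(5, 64) = 6112; 5985 is not s-gonal.
s = 8: P(8, 45) = 5985. ✓
s = 12: P(12, 35) = 5985. ✓
Hits: s ∈ {8, 12} → 2.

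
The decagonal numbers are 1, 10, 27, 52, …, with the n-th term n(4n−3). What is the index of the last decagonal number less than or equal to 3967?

Solve n(4n−3) ≤ 3967 for integer n.
n = 31 gives 3751 ≤ 3967, while n = 32 gives 4000 > 3967; so the answer is index 31.

31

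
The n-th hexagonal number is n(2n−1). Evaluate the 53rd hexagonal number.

The 53rd hexagonal number is n(2n−1) with n = 53.
53·(2·53 − 1) = 53·105 = 5565.

5565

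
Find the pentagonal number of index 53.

4187

53·(3·53 − 1)/2 = 53·158/2 = 53·79 = 4187.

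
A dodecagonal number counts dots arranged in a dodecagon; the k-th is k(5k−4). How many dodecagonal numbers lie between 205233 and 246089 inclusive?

The n-th dodecagonal number is n(5n−4).
Smallest index with value ≥ 205233: n = 203 (giving 205233).
Largest index with value ≤ 246089: n = 222 (giving 245532).
Indices 203 through 222: 20 terms.

20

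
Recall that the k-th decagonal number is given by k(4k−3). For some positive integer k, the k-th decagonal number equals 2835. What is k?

27

Set n(4n−3) = 2835, giving 4n² − 3n − 2835 = 0.
The discriminant is 9 + 16·2835 = 45369, and √45369 = 213.
So n = (3 + 213) / 8 = 216/8 = 27.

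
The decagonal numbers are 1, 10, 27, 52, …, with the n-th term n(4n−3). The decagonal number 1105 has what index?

17

Set n(4n−3) = 1105, giving 4n² − 3n − 1105 = 0.
So n = (3 + 133) / 8 = 136/8 = 17.
Check: 17·(4·17 − 3) = 1105. ✓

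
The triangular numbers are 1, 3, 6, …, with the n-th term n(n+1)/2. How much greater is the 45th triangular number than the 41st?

45·46/2 = 1035 and 41·42/2 = 861.
Difference: 1035 − 861 = 174.

174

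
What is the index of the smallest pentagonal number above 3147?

Solve n(3n−1)/2 > 3147 for integer n.
The largest n with value ≤ 3147 is 45 (since 3015 ≤ 3147 < 3151), so the first above is n = 46, value 3151.

46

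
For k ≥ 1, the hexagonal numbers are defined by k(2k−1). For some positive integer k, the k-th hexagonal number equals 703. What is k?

Set n(2n−1) = 703, giving 2n² − n − 703 = 0.
The discriminant is 1 + 8·703 = 5625, and √5625 = 75.
So n = (1 + 75) / 4 = 76/4 = 19.

19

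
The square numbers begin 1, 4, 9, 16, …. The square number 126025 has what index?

We need n² = 126025, so n = √126025 = 355.
Check: 355² = 126025. ✓

355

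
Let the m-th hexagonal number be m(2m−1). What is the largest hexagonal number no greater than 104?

91

Solve n(2n−1) ≤ 104 for integer n.
n = 7 gives 91 ≤ 104, while n = 8 gives 120 > 104; so the answer is 91.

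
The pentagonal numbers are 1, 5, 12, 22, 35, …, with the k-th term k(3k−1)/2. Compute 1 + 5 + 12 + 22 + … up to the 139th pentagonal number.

Σ i(3i−1)/2 = (3Σi² − Σi) / 2 over i = 1..139.
Σi = 9730 and Σi² = 904890.
(3·904890 − 1·9730) / 2 = 2704940/2 = 1352470.

1352470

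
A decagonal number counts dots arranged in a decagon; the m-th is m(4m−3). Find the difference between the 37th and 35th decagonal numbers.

570

37·(4·37 − 3) = 5365 and 35·(4·35 − 3) = 4795.
Difference: 5365 − 4795 = 570.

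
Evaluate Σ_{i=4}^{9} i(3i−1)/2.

387

Σ i(3i−1)/2 = (3Σi² − Σi) / 2 over i = 4..9.
Σi = 45 − 6 = 39 and Σi² = 285 − 14 = 271.
(3·271 − 1·39) / 2 = 774/2 = 387.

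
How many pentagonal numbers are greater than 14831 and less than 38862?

62

The n-th pentagonal number is n(3n−1)/2.
Smallest index with value > 14831: n = 100 (giving 14950).
Largest index with value < 38862: n = 161 (giving 38801).
Indices 100 through 161: 62 terms.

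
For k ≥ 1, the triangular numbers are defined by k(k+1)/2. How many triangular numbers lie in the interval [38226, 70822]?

The n-th triangular number is n(n+1)/2.
Smallest index with value ≥ 38226: n = 276 (giving 38226).
Largest index with value ≤ 70822: n = 375 (giving 70500).
Indices 276 through 375: 100 terms.

100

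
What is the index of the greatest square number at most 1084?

32

Solve n² ≤ 1084 for integer n.
n = 32 gives 1024 ≤ 1084, while n = 33 gives 1089 > 1084; so the answer is index 32.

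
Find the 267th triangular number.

The 267th triangular number is n(n+1)/2 with n = 267.
267·268/2 = 71556/2 = 35778.

35778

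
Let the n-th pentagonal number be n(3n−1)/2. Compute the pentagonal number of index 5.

The 5th pentagonal number is n(3n−1)/2 with n = 5.
5·(3·5 − 1)/2 = 5·14/2 = 5·7 = 35.

35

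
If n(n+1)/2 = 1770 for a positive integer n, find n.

59

Set n(n+1)/2 = 1770, giving n² + n − 3540 = 0.
So n = (-1 + 119) / 2 = 118/2 = 59.
Check: 59·60/2 = 1770. ✓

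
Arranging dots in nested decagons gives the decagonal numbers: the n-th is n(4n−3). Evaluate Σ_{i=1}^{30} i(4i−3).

Σ i(4i−3) = 4Σi² − 3Σi over i = 1..30.
Σi = 465 and Σi² = 9455.
4·9455 − 3·465 = 36425.

36425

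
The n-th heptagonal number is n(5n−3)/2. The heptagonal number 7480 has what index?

55

Set n(5n−3)/2 = 7480, giving 5n² − 3n − 14960 = 0.
So n = (3 + 547) / 10 = 550/10 = 55.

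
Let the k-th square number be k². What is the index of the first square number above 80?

9

Solve n² > 80 for integer n.
The largest n with value ≤ 80 is 8 (since 64 ≤ 80 < 81), so the first above is n = 9, value 81.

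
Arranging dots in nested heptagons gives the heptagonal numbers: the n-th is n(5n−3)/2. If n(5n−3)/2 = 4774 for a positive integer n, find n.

Set n(5n−3)/2 = 4774, giving 5n² − 3n − 9548 = 0.
So n = (3 + 437) / 10 = 440/10 = 44.
Check: 44·(5·44 − 3)/2 = 4774. ✓

44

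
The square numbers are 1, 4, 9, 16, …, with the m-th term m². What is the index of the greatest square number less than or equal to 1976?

44

Solve n² ≤ 1976 for integer n.
n = 44 gives 1936 ≤ 1976, while n = 45 gives 2025 > 1976; so the answer is index 44.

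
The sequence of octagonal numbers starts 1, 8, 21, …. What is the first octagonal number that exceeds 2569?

Solve n(3n−2) > 2569 for integer n.
The largest n with value ≤ 2569 is 29 (since 2465 ≤ 2569 < 2640), so the first above is n = 30, value 2640.

2640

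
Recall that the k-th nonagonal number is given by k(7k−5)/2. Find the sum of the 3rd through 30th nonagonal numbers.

Σ i(7i−5)/2 = (7Σi² − 5Σi) / 2 over i = 3..30.
Σi = 465 − 3 = 462 and Σi² = 9455 − 5 = 9450.
(7·9450 − 5·462) / 2 = 63840/2 = 31920.

31920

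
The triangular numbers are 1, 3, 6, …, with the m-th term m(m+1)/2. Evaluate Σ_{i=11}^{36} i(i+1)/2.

8216

Σ i(i+1)/2 = (Σi² + Σi) / 2 over i = 11..36.
Σi = 666 − 55 = 611 and Σi² = 16206 − 385 = 15821.
(1·15821 + 1·611) / 2 = 16432/2 = 8216.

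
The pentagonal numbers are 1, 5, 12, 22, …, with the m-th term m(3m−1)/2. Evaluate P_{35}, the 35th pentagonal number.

1820

35·(3·35 − 1)/2 = 35·104/2 = 35·52 = 1820.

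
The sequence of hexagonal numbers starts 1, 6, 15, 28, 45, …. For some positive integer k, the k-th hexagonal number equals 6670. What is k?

Set n(2n−1) = 6670, giving 2n² − n − 6670 = 0.
The discriminant is 1 + 8·6670 = 53361, and √53361 = 231.
So n = (1 + 231) / 4 = 232/4 = 58.

58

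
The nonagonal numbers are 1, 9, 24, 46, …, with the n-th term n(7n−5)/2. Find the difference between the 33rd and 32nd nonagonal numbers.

225

Consecutive nonagonal numbers differ by 7n − 6: here 7·33 − 6 = 225.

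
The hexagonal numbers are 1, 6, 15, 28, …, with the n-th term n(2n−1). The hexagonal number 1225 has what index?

25

Set n(2n−1) = 1225, giving 2n² − n − 1225 = 0.
The discriminant is 1 + 8·1225 = 9801, and √9801 = 99.
So n = (1 + 99) / 4 = 100/4 = 25.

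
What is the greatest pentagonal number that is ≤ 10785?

10542

Solve n(3n−1)/2 ≤ 10785 for integer n.
n = 84 gives 10542 ≤ 10785, while n = 85 gives 10795 > 10785; so the answer is 10542.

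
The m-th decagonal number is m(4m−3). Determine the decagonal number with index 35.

4795

The 35th decagonal number is n(4n−3) with n = 35.
35·(4·35 − 3) = 35·137 = 4795.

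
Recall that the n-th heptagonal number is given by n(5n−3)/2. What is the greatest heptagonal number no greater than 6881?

Solve n(5n−3)/2 ≤ 6881 for integer n.
n = 52 gives 6682 ≤ 6881, while n = 53 gives 6943 > 6881; so the answer is 6682.

6682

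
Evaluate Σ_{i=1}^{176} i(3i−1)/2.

Σ i(3i−1)/2 = (3Σi² − Σi) / 2 over i = 1..176.
Σi = 15576 and Σi² = 1832776.
(3·1832776 − 1·15576) / 2 = 5482752/2 = 2741376.

2741376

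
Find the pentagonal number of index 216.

69876

216·(3·216 − 1)/2 = 216·647/2 = 69876.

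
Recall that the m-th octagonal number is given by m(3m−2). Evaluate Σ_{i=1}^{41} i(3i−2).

69741

Σ i(3i−2) = 3Σi² − 2Σi over i = 1..41.
Σi = 861 and Σi² = 23821.
3·23821 − 2·861 = 69741.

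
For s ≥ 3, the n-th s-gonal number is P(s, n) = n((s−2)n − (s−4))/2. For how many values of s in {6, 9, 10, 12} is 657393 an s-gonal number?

s = 6: P(6, 573) = 656085 and P(6, 574) = 658378; 657393 is not s-gonal.
s = 9: P(9, 433) = 655129 and P(9, 434) = 658161; 657393 is not s-gonal.
s = 10: P(10, 405) = 654885 and P(10, 406) = 658126; 657393 is not s-gonal.
s = 12: P(12, 363) = 657393. ✓
Hits: s ∈ {12} → 1.

1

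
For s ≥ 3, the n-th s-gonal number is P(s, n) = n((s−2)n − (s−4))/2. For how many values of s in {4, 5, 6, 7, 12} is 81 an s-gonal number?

s = 4: P(4, 9) = 81. ✓
s = 5: P(5, 7) = 70 and P(5, 8) = 92; 81 is not s-gonal.
s = 6: P(6, 6) = 66 and P(6, 7) = 91; 81 is not s-gonal.
s = 7: P(7, 6) = 81. ✓
s = 12: P(12, 4) = 64 and P(12, 5) = 105; 81 is not s-gonal.
Hits: s ∈ {4, 7} → 2.

2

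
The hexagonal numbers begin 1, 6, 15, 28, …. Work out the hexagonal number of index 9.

153

The 9th hexagonal number is n(2n−1) with n = 9.
9·(2·9 − 1) = 9·17 = 153.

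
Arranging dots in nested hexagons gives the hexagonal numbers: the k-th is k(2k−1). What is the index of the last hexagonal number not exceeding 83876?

Solve n(2n−1) ≤ 83876 for integer n.
n = 205 gives 83845 ≤ 83876, while n = 206 gives 84666 > 83876; so the answer is index 205.

205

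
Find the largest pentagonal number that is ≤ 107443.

Solve n(3n−1)/2 ≤ 107443 for integer n.
n = 267 gives 106800 ≤ 107443, while n = 268 gives 107602 > 107443; so the answer is 106800.

106800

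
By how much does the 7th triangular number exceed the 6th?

Consecutive triangular numbers differ by n: T_{7} − T_{6} = 7.

7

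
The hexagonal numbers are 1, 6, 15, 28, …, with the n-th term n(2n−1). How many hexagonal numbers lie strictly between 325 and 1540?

The n-th hexagonal number is n(2n−1).
Smallest index with value > 325: n = 14 (giving 378).
Largest index with value < 1540: n = 27 (giving 1431).
Indices 14 through 27: 14 terms.

14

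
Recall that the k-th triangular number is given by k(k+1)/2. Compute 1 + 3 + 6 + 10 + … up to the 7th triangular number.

84

Σ i(i+1)/2 = (Σi² + Σi) / 2 over i = 1..7.
Σi = 28 and Σi² = 140.
(1·140 + 1·28) / 2 = 168/2 = 84.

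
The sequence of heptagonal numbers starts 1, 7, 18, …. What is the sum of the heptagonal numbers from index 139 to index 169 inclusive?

1837029

Σ i(5i−3)/2 = (5Σi² − 3Σi) / 2 over i = 139..169.
Σi = 14365 − 9591 = 4774 and Σi² = 1623245 − 885569 = 737676.
(5·737676 − 3·4774) / 2 = 3674058/2 = 1837029.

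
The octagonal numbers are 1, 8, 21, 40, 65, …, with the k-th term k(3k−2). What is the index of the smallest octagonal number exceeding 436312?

382

Solve n(3n−2) > 436312 for integer n.
The largest n with value ≤ 436312 is 381 (since 434721 ≤ 436312 < 437008), so the first above is n = 382, value 437008.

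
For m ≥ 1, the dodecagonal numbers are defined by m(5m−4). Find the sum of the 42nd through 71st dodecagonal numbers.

483295

Σ i(5i−4) = 5Σi² − 4Σi over i = 42..71.
Σi = 2556 − 861 = 1695 and Σi² = 121836 − 23821 = 98015.
5·98015 − 4·1695 = 483295.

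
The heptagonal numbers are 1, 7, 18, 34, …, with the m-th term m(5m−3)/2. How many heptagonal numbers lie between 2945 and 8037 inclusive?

23

The n-th heptagonal number is n(5n−3)/2.
Smallest index with value ≥ 2945: n = 35 (giving 3010).
Largest index with value ≤ 8037: n = 57 (giving 8037).
Indices 35 through 57: 23 terms.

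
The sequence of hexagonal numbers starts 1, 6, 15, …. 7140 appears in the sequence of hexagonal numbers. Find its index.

Set n(2n−1) = 7140, giving 2n² − n − 7140 = 0.
The discriminant is 1 + 8·7140 = 57121, and √57121 = 239.
So n = (1 + 239) / 4 = 240/4 = 60.
Check: 60·(2·60 − 1) = 7140. ✓

60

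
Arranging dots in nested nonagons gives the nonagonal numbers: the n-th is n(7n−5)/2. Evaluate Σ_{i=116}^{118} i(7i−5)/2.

142864

Σ i(7i−5)/2 = (7Σi² − 5Σi) / 2 over i = 116..118.
Σi = 7021 − 6670 = 351 and Σi² = 554659 − 513590 = 41069.
(7·41069 − 5·351) / 2 = 285728/2 = 142864.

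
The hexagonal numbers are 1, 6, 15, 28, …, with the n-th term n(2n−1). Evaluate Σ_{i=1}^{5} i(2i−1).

95

Σ i(2i−1) = 2Σi² − Σi over i = 1..5.
Σi = 15 and Σi² = 55.
2·55 − 1·15 = 95.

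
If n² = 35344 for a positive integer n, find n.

188

We need n² = 35344, so n = √35344 = 188.
Check: 188² = 35344. ✓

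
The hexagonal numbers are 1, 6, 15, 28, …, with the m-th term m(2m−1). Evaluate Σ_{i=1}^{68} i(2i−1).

211922

Σ i(2i−1) = 2Σi² − Σi over i = 1..68.
Σi = 2346 and Σi² = 107134.
2·107134 − 1·2346 = 211922.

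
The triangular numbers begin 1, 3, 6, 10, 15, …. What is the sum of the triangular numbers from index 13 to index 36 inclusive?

8072

Σ i(i+1)/2 = (Σi² + Σi) / 2 over i = 13..36.
Σi = 666 − 78 = 588 and Σi² = 16206 − 650 = 15556.
(1·15556 + 1·588) / 2 = 16144/2 = 8072.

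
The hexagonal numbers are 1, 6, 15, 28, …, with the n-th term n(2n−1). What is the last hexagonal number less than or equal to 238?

231

Solve n(2n−1) ≤ 238 for integer n.
n = 11 gives 231 ≤ 238, while n = 12 gives 276 > 238; so the answer is 231.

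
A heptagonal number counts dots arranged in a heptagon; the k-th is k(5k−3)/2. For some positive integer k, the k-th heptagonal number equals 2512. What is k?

32

Set n(5n−3)/2 = 2512, giving 5n² − 3n − 5024 = 0.
The discriminant is 9 + 40·2512 = 100489, and √100489 = 317.
So n = (3 + 317) / 10 = 320/10 = 32.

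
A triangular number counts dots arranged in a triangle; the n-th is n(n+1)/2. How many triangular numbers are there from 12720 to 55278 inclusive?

The n-th triangular number is n(n+1)/2.
Smallest index with value ≥ 12720: n = 159 (giving 12720).
Largest index with value ≤ 55278: n = 332 (giving 55278).
Indices 159 through 332: 174 terms.

174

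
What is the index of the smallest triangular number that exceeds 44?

Solve n(n+1)/2 > 44 for integer n.
The largest n with value ≤ 44 is 8 (since 36 ≤ 44 < 45), so the first above is n = 9, value 45.

9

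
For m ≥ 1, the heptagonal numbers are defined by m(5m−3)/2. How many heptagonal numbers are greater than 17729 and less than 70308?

83

The n-th heptagonal number is n(5n−3)/2.
Smallest index with value > 17729: n = 85 (giving 17935).
Largest index with value < 70308: n = 167 (giving 69472).
Indices 85 through 167: 83 terms.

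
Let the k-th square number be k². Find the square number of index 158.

24964

The 158th square number is n² with n = 158.
158² = 24964.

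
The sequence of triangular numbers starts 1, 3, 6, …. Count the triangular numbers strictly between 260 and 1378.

The n-th triangular number is n(n+1)/2.
Smallest index with value > 260: n = 23 (giving 276).
Largest index with value < 1378: n = 51 (giving 1326).
Indices 23 through 51: 29 terms.

29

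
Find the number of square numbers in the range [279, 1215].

18

The n-th square number is n².
Smallest index with value ≥ 279: n = 17 (giving 289).
Largest index with value ≤ 1215: n = 34 (giving 1156).
Indices 17 through 34: 18 terms.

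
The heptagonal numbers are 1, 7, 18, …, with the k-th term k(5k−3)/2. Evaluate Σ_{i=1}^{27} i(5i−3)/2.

16758

Σ i(5i−3)/2 = (5Σi² − 3Σi) / 2 over i = 1..27.
Σi = 378 and Σi² = 6930.
(5·6930 − 3·378) / 2 = 33516/2 = 16758.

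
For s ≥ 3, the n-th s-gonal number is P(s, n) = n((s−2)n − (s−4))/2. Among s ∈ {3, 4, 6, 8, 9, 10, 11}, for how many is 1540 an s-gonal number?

s = 3: P(3, 55) = 1540. ✓
s = 4: P(4, 39) = 1521 and P(4, 40) = 1600; 1540 is not s-gonal.
s = 6: P(6, 28) = 1540. ✓
s = 8: P(8, 22) = 1408 and P(8, 23) = 1541; 1540 is not s-gonal.
s = 9: P(9, 21) = 1491 and P(9, 22) = 1639; 1540 is not s-gonal.
s = 10: P(10, 20) = 1540. ✓
s = 11: P(11, 18) = 1395 and P(11, 19) = 1558; 1540 is not s-gonal.
Hits: s ∈ {3, 6, 10} → 3.

3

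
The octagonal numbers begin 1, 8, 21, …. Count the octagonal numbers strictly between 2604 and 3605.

The n-th octagonal number is n(3n−2).
Smallest index with value > 2604: n = 30 (giving 2640).
Largest index with value < 3605: n = 34 (giving 3400).
Indices 30 through 34: 5 terms.

5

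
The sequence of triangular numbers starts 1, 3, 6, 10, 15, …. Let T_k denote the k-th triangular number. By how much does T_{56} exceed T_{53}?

56·57/2 = 1596 and 53·54/2 = 1431.
Difference: 1596 − 1431 = 165.

165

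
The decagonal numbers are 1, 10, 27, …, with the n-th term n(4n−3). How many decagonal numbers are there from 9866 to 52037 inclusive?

64

The n-th decagonal number is n(4n−3).
Smallest index with value ≥ 9866: n = 51 (giving 10251).
Largest index with value ≤ 52037: n = 114 (giving 51642).
Indices 51 through 114: 64 terms.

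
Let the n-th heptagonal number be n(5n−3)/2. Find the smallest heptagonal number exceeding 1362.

Solve n(5n−3)/2 > 1362 for integer n.
The largest n with value ≤ 1362 is 23 (since 1288 ≤ 1362 < 1404), so the first above is n = 24, value 1404.

1404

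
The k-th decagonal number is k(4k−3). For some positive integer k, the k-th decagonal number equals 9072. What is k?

48

Set n(4n−3) = 9072, giving 4n² − 3n − 9072 = 0.
The discriminant is 9 + 16·9072 = 145161, and √145161 = 381.
So n = (3 + 381) / 8 = 384/8 = 48.
Check: 48·(4·48 − 3) = 9072. ✓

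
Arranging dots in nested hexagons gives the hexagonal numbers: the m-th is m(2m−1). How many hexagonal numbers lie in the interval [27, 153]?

The n-th hexagonal number is n(2n−1).
Smallest index with value ≥ 27: n = 4 (giving 28).
Largest index with value ≤ 153: n = 9 (giving 153).
Indices 4 through 9: 6 terms.

6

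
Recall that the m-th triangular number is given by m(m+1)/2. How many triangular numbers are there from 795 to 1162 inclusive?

8

The n-th triangular number is n(n+1)/2.
Smallest index with value ≥ 795: n = 40 (giving 820).
Largest index with value ≤ 1162: n = 47 (giving 1128).
Indices 40 through 47: 8 terms.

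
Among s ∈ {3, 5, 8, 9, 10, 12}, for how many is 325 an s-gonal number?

2

s = 3: P(3, 25) = 325. ✓
s = 5: P(5, 14) = 287 and P(5, 15) = 330; 325 is not s-gonal.
s = 8: P(8, 10) = 280 and P(8, 11) = 341; 325 is not s-gonal.
s = 9: P(9, 10) = 325. ✓
s = 10: P(10, 9) = 297 and P(10, 10) = 370; 325 is not s-gonal.
s = 12: P(12, 8) = 288 and P(12, 9) = 369; 325 is not s-gonal.
Hits: s ∈ {3, 9} → 2.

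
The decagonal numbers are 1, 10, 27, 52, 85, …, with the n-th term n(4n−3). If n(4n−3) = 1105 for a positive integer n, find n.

17

Set n(4n−3) = 1105, giving 4n² − 3n − 1105 = 0.
The discriminant is 9 + 16·1105 = 17689, and √17689 = 133.
So n = (3 + 133) / 8 = 136/8 = 17.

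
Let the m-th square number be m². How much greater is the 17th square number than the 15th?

17² = 289 and 15² = 225.
Difference: 289 − 225 = 64.

64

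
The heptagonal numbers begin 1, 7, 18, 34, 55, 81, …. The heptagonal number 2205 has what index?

Set n(5n−3)/2 = 2205, giving 5n² − 3n − 4410 = 0.
The discriminant is 9 + 40·2205 = 88209, and √88209 = 297.
So n = (3 + 297) / 10 = 300/10 = 30.
Check: 30·(5·30 − 3)/2 = 2205. ✓

30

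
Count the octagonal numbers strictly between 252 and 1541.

13

The n-th octagonal number is n(3n−2).
Smallest index with value > 252: n = 10 (giving 280).
Largest index with value < 1541: n = 22 (giving 1408).
Indices 10 through 22: 13 terms.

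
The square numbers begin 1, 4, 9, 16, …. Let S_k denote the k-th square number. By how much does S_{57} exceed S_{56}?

n² − (n−1)² = 2n − 1, so 57² − 56² = 2·57 − 1 = 113.

113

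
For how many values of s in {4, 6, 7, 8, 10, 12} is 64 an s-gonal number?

2

s = 4: P(4, 8) = 64. ✓
s = 6: P(6, 5) = 45 and P(6, 6) = 66; 64 is not s-gonal.
s = 7: P(7, 5) = 55 and P(7, 6) = 81; 64 is not s-gonal.
s = 8: P(8, 4) = 40 and P(8, 5) = 65; 64 is not s-gonal.
s = 10: P(10, 4) = 52 and P(10, 5) = 85; 64 is not s-gonal.
s = 12: P(12, 4) = 64. ✓
Hits: s ∈ {4, 12} → 2.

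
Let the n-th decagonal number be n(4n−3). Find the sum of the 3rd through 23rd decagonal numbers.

16457

Σ i(4i−3) = 4Σi² − 3Σi over i = 3..23.
Σi = 276 − 3 = 273 and Σi² = 4324 − 5 = 4319.
4·4319 − 3·273 = 16457.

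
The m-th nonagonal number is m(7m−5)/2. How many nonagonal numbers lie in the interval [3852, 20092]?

43

The n-th nonagonal number is n(7n−5)/2.
Smallest index with value ≥ 3852: n = 34 (giving 3961).
Largest index with value ≤ 20092: n = 76 (giving 20026).
Indices 34 through 76: 43 terms.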